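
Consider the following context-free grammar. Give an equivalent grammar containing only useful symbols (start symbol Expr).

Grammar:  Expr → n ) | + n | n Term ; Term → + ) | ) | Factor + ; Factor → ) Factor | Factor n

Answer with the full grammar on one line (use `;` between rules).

Expr → n ) | + n | n Term; Term → + ) | )

Generating nonterminals: {Expr, Term}.
Reachable from Expr after that: {Expr, Term}.
Removed useless symbols: {Factor} and every production mentioning them.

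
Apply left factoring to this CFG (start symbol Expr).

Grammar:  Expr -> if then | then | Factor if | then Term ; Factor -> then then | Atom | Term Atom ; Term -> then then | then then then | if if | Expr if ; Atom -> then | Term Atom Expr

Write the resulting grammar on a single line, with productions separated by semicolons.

Expr has alternatives sharing prefix 'then': factor to Expr → then Expr1 with Expr1 → ε | Term.
Term has alternatives sharing prefix 'then then': factor to Term → then then Term1 with Term1 → ε | then.

Expr -> if then | Factor if | then Expr1; Factor -> then then | Atom | Term Atom; Term -> if if | Expr if | then then Term1; Atom -> then | Term Atom Expr; Expr1 -> eps | Term; Term1 -> eps | then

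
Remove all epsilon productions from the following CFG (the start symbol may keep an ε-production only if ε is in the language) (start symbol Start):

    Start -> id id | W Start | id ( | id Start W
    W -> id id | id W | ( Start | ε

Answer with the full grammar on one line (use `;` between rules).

Start -> id id | W Start | id ( | id Start W | id Start; W -> id id | id W | id | ( Start

The nullable symbols are {W}.
ε ∉ L(G), so no ε-production is kept.
Add the nullable-subset variants: Start → id Start W gives id Start W | id Start. W → id W gives id W | id.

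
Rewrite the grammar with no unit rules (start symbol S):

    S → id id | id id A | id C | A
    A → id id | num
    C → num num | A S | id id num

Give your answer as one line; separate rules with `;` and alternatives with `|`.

S → id id | id id A | id C | num; A → id id | num; C → num num | A S | id id num

Unit pairs: S ⇒* {A}.
For every A with A ⇒* B via unit rules, add B's non-unit alternatives to A; then delete every rule of the form X → Y.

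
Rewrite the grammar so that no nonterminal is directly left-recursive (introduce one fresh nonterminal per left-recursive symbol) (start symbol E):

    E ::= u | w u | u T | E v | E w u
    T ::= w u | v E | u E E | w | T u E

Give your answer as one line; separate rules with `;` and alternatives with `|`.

Directly left-recursive nonterminals: E, T.
For E: α = {v, w u}, β = {u, w u, u T}. Rewrite as E → β E' and E' → α E' | ε.
For T: α = {u E}, β = {w u, v E, u E E, w}. Rewrite as T → β T' and T' → α T' | ε.

E ::= u E' | w u E' | u T E'; T ::= w u T' | v E T' | u E E T' | w T'; E' ::= v E' | w u E' | eps; T' ::= u E T' | eps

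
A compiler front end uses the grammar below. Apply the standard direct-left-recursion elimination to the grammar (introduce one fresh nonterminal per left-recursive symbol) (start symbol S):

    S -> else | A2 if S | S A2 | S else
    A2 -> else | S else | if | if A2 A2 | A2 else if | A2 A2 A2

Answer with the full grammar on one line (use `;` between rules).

S -> else S' | A2 if S S'; A2 -> else A2' | S else A2' | if A2' | if A2 A2 A2'; S' -> A2 S' | else S' | ε; A2' -> else if A2' | A2 A2 A2' | ε

S, A2 are directly left-recursive.
For S: α = {A2, else}, β = {else, A2 if S}. Rewrite as S → β S' and S' → α S' | ε.
For A2: α = {else if, A2 A2}, β = {else, S else, if, if A2 A2}. Rewrite as A2 → β A2' and A2' → α A2' | ε.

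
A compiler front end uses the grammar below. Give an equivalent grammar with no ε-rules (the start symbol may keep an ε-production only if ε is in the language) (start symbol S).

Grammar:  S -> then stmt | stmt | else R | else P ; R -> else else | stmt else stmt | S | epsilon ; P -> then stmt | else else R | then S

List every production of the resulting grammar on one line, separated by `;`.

S -> then stmt | stmt | else R | else | else P; R -> else else | stmt else stmt | S; P -> then stmt | else else R | else else | then S

Nullable nonterminals: {R}.
ε ∉ L(G), so no ε-production is kept.
Expand every rule over subsets of its nullable positions: S → else R gives else R | else. P → else else R gives else else R | else else.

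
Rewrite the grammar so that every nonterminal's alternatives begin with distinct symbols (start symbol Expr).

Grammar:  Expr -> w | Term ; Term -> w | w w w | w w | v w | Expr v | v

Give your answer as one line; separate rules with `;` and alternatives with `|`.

Term has alternatives sharing prefix 'w': factor to Term → w Term1 with Term1 → ε | w w | w.
Term has alternatives sharing prefix 'v': factor to Term → v Term2 with Term2 → w | ε.
Term1 has alternatives sharing prefix 'w': factor to Term1 → w Term11 with Term11 → w | ε.

Expr -> w | Term; Term -> Expr v | w Term1 | v Term2; Term1 -> ε | w Term11; Term2 -> w | ε; Term11 -> w | ε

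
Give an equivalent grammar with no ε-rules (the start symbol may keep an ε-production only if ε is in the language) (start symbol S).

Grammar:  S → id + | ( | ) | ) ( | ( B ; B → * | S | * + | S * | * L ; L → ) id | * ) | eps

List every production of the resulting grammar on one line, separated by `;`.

Nullable nonterminals: {L}.
ε ∉ L(G), so no ε-production is kept.

S → id + | ( | ) | ) ( | ( B; B → * | S | * + | S * | * L; L → ) id | * )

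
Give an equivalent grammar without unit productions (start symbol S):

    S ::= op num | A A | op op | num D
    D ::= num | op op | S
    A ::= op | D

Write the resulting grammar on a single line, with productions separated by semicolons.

Unit pairs: A ⇒* {D, S}; D ⇒* {S}.
For each unit pair (A, B), copy every non-unit production of B to A, then drop all unit productions.

S ::= op num | A A | op op | num D; D ::= op num | A A | op op | num D | num; A ::= op num | A A | op op | num D | num | op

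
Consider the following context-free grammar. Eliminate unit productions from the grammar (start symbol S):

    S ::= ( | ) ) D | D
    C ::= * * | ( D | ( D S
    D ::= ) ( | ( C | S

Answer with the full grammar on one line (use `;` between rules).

S ::= ) ( | ( C | ( | ) ) D; C ::= * * | ( D | ( D S; D ::= ( | ) ) D | ) ( | ( C

Unit pairs: D ⇒* {S}; S ⇒* {D}.
For every A with A ⇒* B via unit rules, add B's non-unit alternatives to A; then delete every rule of the form X → Y.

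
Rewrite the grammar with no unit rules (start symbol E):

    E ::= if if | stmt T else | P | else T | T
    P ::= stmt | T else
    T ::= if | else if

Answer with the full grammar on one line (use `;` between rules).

E ::= if if | stmt T else | else T | stmt | T else | if | else if; P ::= stmt | T else; T ::= if | else if

Unit pairs: E ⇒* {P, T}.
Replace each nonterminal's rules with the union of the non-unit rules of every nonterminal it unit-derives.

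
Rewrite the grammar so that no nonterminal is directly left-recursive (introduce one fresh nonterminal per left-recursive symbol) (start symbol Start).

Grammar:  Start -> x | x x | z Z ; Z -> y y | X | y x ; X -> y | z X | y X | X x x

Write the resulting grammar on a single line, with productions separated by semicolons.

X is directly left-recursive.
For X: α = {x x}, β = {y, z X, y X}. Rewrite as X → β X1 and X1 → α X1 | ε.

Start -> x | x x | z Z; Z -> y y | X | y x; X -> y X1 | z X X1 | y X X1; X1 -> x x X1 | eps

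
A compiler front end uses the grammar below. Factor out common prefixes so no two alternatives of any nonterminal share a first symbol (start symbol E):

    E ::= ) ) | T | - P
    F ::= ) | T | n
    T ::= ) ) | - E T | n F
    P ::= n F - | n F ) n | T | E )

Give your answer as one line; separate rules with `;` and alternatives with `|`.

P has alternatives sharing prefix 'n F': factor to P → n F P' with P' → - | ) n.

E ::= ) ) | T | - P; F ::= ) | T | n; T ::= ) ) | - E T | n F; P ::= T | E ) | n F P'; P' ::= - | ) n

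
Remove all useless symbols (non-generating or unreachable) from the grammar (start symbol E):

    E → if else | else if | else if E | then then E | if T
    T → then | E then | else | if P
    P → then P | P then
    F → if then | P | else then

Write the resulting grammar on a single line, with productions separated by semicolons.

E → if else | else if | else if E | then then E | if T; T → then | E then | else

Generating nonterminals: {E, F, T}.
Reachable from E after that: {E, T}.
Removed useless symbols: {F, P} and every production mentioning them.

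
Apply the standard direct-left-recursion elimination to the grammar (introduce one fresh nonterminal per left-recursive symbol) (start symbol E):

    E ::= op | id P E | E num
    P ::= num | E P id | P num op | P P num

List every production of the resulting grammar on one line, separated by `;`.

E ::= op E' | id P E E'; P ::= num P' | E P id P'; E' ::= num E' | ε; P' ::= num op P' | P num P' | ε

E, P are directly left-recursive.
For E: α = {num}, β = {op, id P E}. Rewrite as E → β E' and E' → α E' | ε.
For P: α = {num op, P num}, β = {num, E P id}. Rewrite as P → β P' and P' → α P' | ε.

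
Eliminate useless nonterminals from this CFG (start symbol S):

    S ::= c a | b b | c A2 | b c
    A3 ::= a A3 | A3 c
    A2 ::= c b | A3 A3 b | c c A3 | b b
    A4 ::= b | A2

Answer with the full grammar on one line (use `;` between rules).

Generating nonterminals: {A2, A4, S}.
Reachable from S after that: {A2, S}.
Removed useless symbols: {A3, A4} and every production mentioning them.

S ::= c a | b b | c A2 | b c; A2 ::= c b | b b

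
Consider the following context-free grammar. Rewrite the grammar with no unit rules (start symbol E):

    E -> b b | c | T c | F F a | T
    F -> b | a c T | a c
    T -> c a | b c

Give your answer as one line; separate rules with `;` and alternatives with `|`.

E -> b b | c | T c | F F a | c a | b c; F -> b | a c T | a c; T -> c a | b c

Unit pairs: E ⇒* {T}.
For each unit pair (A, B), copy every non-unit production of B to A, then drop all unit productions.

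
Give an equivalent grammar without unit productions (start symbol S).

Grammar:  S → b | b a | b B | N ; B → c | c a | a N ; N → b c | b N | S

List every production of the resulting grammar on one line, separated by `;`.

Unit pairs: N ⇒* {S}; S ⇒* {N}.
For every A with A ⇒* B via unit rules, add B's non-unit alternatives to A; then delete every rule of the form X → Y.

S → b | b a | b B | b c | b N; B → c | c a | a N; N → b | b a | b B | b c | b N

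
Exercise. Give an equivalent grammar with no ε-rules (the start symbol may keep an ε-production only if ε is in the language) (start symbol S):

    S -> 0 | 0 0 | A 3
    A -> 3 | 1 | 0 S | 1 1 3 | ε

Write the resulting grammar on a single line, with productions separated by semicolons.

S -> 0 | 0 0 | A 3 | 3; A -> 3 | 1 | 0 S | 1 1 3

Nullable set = {A}.
ε ∉ L(G), so no ε-production is kept.
Expand every rule over subsets of its nullable positions: S → A 3 gives A 3 | 3.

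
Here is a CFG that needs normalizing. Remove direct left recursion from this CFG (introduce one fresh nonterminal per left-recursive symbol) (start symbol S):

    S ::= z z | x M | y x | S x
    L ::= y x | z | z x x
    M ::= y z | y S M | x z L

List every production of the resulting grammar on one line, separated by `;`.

Left recursion appears on S.
For S: α = {x}, β = {z z, x M, y x}. Rewrite as S → β S' and S' → α S' | ε.

S ::= z z S' | x M S' | y x S'; L ::= y x | z | z x x; M ::= y z | y S M | x z L; S' ::= x S' | ε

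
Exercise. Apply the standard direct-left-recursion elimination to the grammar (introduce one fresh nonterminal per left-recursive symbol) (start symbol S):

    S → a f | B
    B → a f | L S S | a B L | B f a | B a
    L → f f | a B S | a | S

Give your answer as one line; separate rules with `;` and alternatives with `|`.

S → a f | B; B → a f B' | L S S B' | a B L B'; L → f f | a B S | a | S; B' → f a B' | a B' | ε

B is directly left-recursive.
For B: α = {f a, a}, β = {a f, L S S, a B L}. Rewrite as B → β B' and B' → α B' | ε.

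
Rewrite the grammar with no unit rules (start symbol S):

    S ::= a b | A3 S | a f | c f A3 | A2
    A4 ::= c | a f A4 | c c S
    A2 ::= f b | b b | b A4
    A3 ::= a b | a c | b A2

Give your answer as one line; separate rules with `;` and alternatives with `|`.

Unit pairs: S ⇒* {A2}.
Replace each nonterminal's rules with the union of the non-unit rules of every nonterminal it unit-derives.

S ::= f b | b b | b A4 | a b | A3 S | a f | c f A3; A4 ::= c | a f A4 | c c S; A2 ::= f b | b b | b A4; A3 ::= a b | a c | b A2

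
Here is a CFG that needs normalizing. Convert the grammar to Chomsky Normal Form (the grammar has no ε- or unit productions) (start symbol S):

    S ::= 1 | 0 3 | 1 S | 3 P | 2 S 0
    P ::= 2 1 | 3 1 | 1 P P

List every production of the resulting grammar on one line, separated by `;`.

Introduce a nonterminal for each terminal appearing in a rule of length ≥ 2: X1 → 0, X2 → 3, X3 → 1, X4 → 2.
Binarize each right-hand side of length ≥ 3 by chaining fresh nonterminals (Y1, Y2, …): affected rules were S → X4 S X1; P → X3 P P.

S ::= 1 | X1 X2 | X3 S | X2 P | X4 Y1; P ::= X4 X3 | X2 X3 | X3 Y2; X1 ::= 0; X2 ::= 3; X3 ::= 1; X4 ::= 2; Y1 ::= S X1; Y2 ::= P P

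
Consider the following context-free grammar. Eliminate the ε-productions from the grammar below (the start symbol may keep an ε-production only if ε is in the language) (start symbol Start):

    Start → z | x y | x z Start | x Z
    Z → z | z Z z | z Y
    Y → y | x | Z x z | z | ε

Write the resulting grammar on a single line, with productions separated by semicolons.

The nullable symbols are {Y}.
ε ∉ L(G), so no ε-production is kept.

Start → z | x y | x z Start | x Z; Z → z | z Z z | z Y; Y → y | x | Z x z | z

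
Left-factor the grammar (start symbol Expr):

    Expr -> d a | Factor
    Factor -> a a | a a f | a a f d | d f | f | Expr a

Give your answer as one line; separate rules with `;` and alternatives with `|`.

Factor has alternatives sharing prefix 'a a': factor to Factor → a a Factor1 with Factor1 → ε | f | f d.
Factor1 has alternatives sharing prefix 'f': factor to Factor1 → f Factor11 with Factor11 → ε | d.

Expr -> d a | Factor; Factor -> d f | f | Expr a | a a Factor1; Factor1 -> ε | f Factor11; Factor11 -> ε | d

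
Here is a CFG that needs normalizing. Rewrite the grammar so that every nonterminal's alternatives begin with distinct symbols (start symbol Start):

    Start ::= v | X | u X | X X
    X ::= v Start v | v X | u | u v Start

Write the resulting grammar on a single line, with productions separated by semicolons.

Start has alternatives sharing prefix 'X': factor to Start → X Start1 with Start1 → ε | X.
X has alternatives sharing prefix 'v': factor to X → v X1 with X1 → Start v | X.
X has alternatives sharing prefix 'u': factor to X → u X2 with X2 → ε | v Start.

Start ::= v | u X | X Start1; X ::= v X1 | u X2; Start1 ::= ε | X; X1 ::= Start v | X; X2 ::= ε | v Start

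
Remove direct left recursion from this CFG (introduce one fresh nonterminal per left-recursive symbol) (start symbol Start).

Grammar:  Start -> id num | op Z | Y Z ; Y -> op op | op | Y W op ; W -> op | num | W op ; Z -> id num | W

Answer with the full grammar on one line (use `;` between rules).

Start -> id num | op Z | Y Z; Y -> op op Y1 | op Y1; W -> op W1 | num W1; Z -> id num | W; Y1 -> W op Y1 | eps; W1 -> op W1 | eps

Directly left-recursive nonterminals: Y, W.
For Y: α = {W op}, β = {op op, op}. Rewrite as Y → β Y1 and Y1 → α Y1 | ε.
For W: α = {op}, β = {op, num}. Rewrite as W → β W1 and W1 → α W1 | ε.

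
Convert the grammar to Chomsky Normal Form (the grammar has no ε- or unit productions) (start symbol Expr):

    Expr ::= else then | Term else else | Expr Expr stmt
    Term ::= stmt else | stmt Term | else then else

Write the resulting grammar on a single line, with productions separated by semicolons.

Expr ::= X1 X2 | Term Y1 | Expr Y2; Term ::= X3 X1 | X3 Term | X1 Y3; X1 ::= else; X2 ::= then; X3 ::= stmt; Y1 ::= X1 X1; Y2 ::= Expr X3; Y3 ::= X2 X1

Introduce a nonterminal for each terminal appearing in a rule of length ≥ 2: X1 → else, X2 → then, X3 → stmt.
Binarize each right-hand side of length ≥ 3 by chaining fresh nonterminals (Y1, Y2, …): affected rules were Expr → Term X1 X1; Expr → Expr Expr X3; Term → X1 X2 X1.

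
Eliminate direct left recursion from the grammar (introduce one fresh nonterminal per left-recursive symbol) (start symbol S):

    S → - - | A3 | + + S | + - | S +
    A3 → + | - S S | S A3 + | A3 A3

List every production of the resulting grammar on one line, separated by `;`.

Left recursion appears on S, A3.
For S: α = {+}, β = {- -, A3, + + S, + -}. Rewrite as S → β S' and S' → α S' | ε.
For A3: α = {A3}, β = {+, - S S, S A3 +}. Rewrite as A3 → β A3' and A3' → α A3' | ε.

S → - - S' | A3 S' | + + S S' | + - S'; A3 → + A3' | - S S A3' | S A3 + A3'; S' → + S' | ε; A3' → A3 A3' | ε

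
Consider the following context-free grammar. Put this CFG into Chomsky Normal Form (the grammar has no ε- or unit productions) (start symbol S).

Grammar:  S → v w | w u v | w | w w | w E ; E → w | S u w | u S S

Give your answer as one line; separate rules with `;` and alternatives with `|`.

Introduce a nonterminal for each terminal appearing in a rule of length ≥ 2: X1 → v, X2 → w, X3 → u.
Binarize each right-hand side of length ≥ 3 by chaining fresh nonterminals (Y1, Y2, …): affected rules were S → X2 X3 X1; E → S X3 X2; E → X3 S S.

S → X1 X2 | X2 Y1 | w | X2 X2 | X2 E; E → w | S Y2 | X3 Y3; X1 → v; X2 → w; X3 → u; Y1 → X3 X1; Y2 → X3 X2; Y3 → S S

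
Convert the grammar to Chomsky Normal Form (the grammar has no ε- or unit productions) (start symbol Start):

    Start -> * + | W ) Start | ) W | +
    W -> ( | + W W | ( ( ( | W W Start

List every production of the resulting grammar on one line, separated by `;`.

Start -> X1 X2 | W Y1 | X3 W | +; W -> ( | X2 Y2 | X4 Y3 | W Y4; X1 -> *; X2 -> +; X3 -> ); X4 -> (; Y1 -> X3 Start; Y2 -> W W; Y3 -> X4 X4; Y4 -> W Start

Introduce a nonterminal for each terminal appearing in a rule of length ≥ 2: X1 → *, X2 → +, X3 → ), X4 → (.
Binarize each right-hand side of length ≥ 3 by chaining fresh nonterminals (Y1, Y2, …): affected rules were Start → W X3 Start; W → X2 W W; W → X4 X4 X4; W → W W Start.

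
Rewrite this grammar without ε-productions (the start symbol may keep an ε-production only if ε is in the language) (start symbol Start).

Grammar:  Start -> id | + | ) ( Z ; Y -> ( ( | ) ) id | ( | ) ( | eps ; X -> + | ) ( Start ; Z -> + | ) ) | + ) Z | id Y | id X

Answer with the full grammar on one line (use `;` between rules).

Nullable nonterminals: {Y}.
ε ∉ L(G), so no ε-production is kept.
Expand every rule over subsets of its nullable positions: Z → id Y gives id Y | id.

Start -> id | + | ) ( Z; Y -> ( ( | ) ) id | ( | ) (; X -> + | ) ( Start; Z -> + | ) ) | + ) Z | id Y | id | id X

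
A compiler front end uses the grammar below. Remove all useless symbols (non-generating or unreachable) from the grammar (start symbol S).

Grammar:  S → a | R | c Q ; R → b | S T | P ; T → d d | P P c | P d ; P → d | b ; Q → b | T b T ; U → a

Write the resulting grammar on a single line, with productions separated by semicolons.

S → a | R | c Q; R → b | S T | P; T → d d | P P c | P d; P → d | b; Q → b | T b T

Generating nonterminals: {P, Q, R, S, T, U}.
Reachable from S after that: {P, Q, R, S, T}.
Removed useless symbols: {U} and every production mentioning them.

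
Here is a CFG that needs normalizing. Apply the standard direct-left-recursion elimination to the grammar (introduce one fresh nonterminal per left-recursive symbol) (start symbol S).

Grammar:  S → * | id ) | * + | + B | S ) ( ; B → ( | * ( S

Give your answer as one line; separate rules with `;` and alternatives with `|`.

S → * S' | id ) S' | * + S' | + B S'; B → ( | * ( S; S' → ) ( S' | ε

Left recursion appears on S.
For S: α = {) (}, β = {*, id ), * +, + B}. Rewrite as S → β S' and S' → α S' | ε.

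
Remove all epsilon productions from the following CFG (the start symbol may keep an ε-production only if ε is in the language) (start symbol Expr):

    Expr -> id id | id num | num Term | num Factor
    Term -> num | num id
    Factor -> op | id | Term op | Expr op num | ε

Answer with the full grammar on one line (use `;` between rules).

The nullable symbols are {Factor}.
ε ∉ L(G), so no ε-production is kept.
Add the nullable-subset variants: Expr → num Factor gives num Factor | num.

Expr -> id id | id num | num Term | num Factor | num; Term -> num | num id; Factor -> op | id | Term op | Expr op num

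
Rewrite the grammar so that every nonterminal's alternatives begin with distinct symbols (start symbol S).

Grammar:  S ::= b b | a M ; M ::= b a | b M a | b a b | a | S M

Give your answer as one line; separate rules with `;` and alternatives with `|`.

M has alternatives sharing prefix 'b': factor to M → b M' with M' → a | M a | a b.
M' has alternatives sharing prefix 'a': factor to M' → a M'' with M'' → ε | b.

S ::= b b | a M; M ::= a | S M | b M'; M' ::= M a | a M''; M'' ::= ε | b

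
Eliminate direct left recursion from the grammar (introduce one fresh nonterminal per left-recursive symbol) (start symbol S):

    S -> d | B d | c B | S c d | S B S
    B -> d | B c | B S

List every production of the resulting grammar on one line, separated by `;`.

Left recursion appears on S, B.
For S: α = {c d, B S}, β = {d, B d, c B}. Rewrite as S → β S' and S' → α S' | ε.
For B: α = {c, S}, β = {d}. Rewrite as B → β B' and B' → α B' | ε.

S -> d S' | B d S' | c B S'; B -> d B'; S' -> c d S' | B S S' | ε; B' -> c B' | S B' | ε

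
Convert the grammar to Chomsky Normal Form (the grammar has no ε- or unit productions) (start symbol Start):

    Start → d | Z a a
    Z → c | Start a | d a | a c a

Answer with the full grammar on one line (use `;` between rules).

Start → d | Z Y1; Z → c | Start X1 | X2 X1 | X1 Y2; X1 → a; X2 → d; X3 → c; Y1 → X1 X1; Y2 → X3 X1

Introduce a nonterminal for each terminal appearing in a rule of length ≥ 2: X1 → a, X2 → d, X3 → c.
Binarize each right-hand side of length ≥ 3 by chaining fresh nonterminals (Y1, Y2, …): affected rules were Start → Z X1 X1; Z → X1 X3 X1.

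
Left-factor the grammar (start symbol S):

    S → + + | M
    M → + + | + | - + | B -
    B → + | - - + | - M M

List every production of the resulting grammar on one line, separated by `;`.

M has alternatives sharing prefix '+': factor to M → + M' with M' → + | ε.
B has alternatives sharing prefix '-': factor to B → - B' with B' → - + | M M.

S → + + | M; M → - + | B - | + M'; B → + | - B'; M' → + | ε; B' → - + | M M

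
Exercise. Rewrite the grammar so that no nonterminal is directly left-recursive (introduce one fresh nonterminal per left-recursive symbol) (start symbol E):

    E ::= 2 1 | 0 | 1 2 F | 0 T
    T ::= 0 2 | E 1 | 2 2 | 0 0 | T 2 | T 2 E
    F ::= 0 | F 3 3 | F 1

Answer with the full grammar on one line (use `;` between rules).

E ::= 2 1 | 0 | 1 2 F | 0 T; T ::= 0 2 T' | E 1 T' | 2 2 T' | 0 0 T'; F ::= 0 F'; T' ::= 2 T' | 2 E T' | eps; F' ::= 3 3 F' | 1 F' | eps

Left recursion appears on T, F.
For T: α = {2, 2 E}, β = {0 2, E 1, 2 2, 0 0}. Rewrite as T → β T' and T' → α T' | ε.
For F: α = {3 3, 1}, β = {0}. Rewrite as F → β F' and F' → α F' | ε.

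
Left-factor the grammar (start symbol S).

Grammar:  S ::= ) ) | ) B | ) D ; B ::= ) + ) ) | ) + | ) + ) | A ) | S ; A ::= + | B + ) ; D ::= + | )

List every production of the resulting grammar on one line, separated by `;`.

S ::= ) S'; B ::= A ) | S | ) + B'; A ::= + | B + ); D ::= + | ); S' ::= ) | B | D; B' ::= ε | ) B''; B'' ::= ) | ε

S has alternatives sharing prefix ')': factor to S → ) S' with S' → ) | B | D.
B has alternatives sharing prefix ') +': factor to B → ) + B' with B' → ) ) | ε | ).
B' has alternatives sharing prefix ')': factor to B' → ) B'' with B'' → ) | ε.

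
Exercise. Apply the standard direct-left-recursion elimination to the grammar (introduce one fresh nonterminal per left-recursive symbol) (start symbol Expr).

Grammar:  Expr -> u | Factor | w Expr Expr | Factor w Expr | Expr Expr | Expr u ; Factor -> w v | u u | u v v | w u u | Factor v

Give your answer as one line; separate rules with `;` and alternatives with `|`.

Expr -> u Expr1 | Factor Expr1 | w Expr Expr Expr1 | Factor w Expr Expr1; Factor -> w v Factor1 | u u Factor1 | u v v Factor1 | w u u Factor1; Expr1 -> Expr Expr1 | u Expr1 | ε; Factor1 -> v Factor1 | ε

Left recursion appears on Expr, Factor.
For Expr: α = {Expr, u}, β = {u, Factor, w Expr Expr, Factor w Expr}. Rewrite as Expr → β Expr1 and Expr1 → α Expr1 | ε.
For Factor: α = {v}, β = {w v, u u, u v v, w u u}. Rewrite as Factor → β Factor1 and Factor1 → α Factor1 | ε.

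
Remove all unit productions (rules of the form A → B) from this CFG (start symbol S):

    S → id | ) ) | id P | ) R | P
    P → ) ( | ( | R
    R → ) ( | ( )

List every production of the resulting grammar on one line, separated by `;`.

S → id | ) ) | id P | ) R | ) ( | ( | ( ); P → ) ( | ( | ( ); R → ) ( | ( )

Unit pairs: P ⇒* {R}; S ⇒* {P, R}.
For each unit pair (A, B), copy every non-unit production of B to A, then drop all unit productions.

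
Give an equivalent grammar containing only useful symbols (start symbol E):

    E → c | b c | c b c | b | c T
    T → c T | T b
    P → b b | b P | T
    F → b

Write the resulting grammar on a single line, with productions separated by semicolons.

Generating nonterminals: {E, F, P}.
Reachable from E after that: {E}.
Removed useless symbols: {F, P, T} and every production mentioning them.

E → c | b c | c b c | b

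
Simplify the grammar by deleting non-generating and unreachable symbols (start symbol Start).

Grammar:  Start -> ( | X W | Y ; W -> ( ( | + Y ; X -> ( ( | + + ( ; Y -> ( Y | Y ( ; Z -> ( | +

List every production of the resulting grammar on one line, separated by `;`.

Generating nonterminals: {Start, W, X, Z}.
Reachable from Start after that: {Start, W, X}.
Removed useless symbols: {Y, Z} and every production mentioning them.

Start -> ( | X W; W -> ( (; X -> ( ( | + + (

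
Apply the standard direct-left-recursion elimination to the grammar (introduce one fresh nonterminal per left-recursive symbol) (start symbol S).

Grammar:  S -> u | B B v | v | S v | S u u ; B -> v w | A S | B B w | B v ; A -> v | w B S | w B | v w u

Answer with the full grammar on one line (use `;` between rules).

S -> u S' | B B v S' | v S'; B -> v w B' | A S B'; A -> v | w B S | w B | v w u; S' -> v S' | u u S' | epsilon; B' -> B w B' | v B' | epsilon

S, B are directly left-recursive.
For S: α = {v, u u}, β = {u, B B v, v}. Rewrite as S → β S' and S' → α S' | ε.
For B: α = {B w, v}, β = {v w, A S}. Rewrite as B → β B' and B' → α B' | ε.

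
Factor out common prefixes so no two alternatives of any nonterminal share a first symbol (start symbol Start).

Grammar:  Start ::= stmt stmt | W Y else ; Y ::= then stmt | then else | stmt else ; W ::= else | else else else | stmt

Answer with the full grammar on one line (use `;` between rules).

Y has alternatives sharing prefix 'then': factor to Y → then Y1 with Y1 → stmt | else.
W has alternatives sharing prefix 'else': factor to W → else W1 with W1 → ε | else else.

Start ::= stmt stmt | W Y else; Y ::= stmt else | then Y1; W ::= stmt | else W1; Y1 ::= stmt | else; W1 ::= ε | else else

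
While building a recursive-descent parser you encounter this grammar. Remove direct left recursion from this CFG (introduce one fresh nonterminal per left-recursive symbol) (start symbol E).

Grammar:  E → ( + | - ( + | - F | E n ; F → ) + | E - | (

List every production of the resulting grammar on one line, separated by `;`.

E → ( + E' | - ( + E' | - F E'; F → ) + | E - | (; E' → n E' | ε

E is directly left-recursive.
For E: α = {n}, β = {( +, - ( +, - F}. Rewrite as E → β E' and E' → α E' | ε.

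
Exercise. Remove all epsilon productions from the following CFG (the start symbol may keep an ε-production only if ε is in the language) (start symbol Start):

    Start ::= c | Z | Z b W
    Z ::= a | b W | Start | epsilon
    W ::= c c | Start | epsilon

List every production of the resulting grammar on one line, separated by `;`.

Start ::= c | Z | Z b W | Z b | b W | b | ε; Z ::= a | b W | b | Start; W ::= c c | Start

Nullable set = {Start, W, Z}.
ε ∈ L(G) since Start is nullable, so keep Start → ε.
For each production, add variants omitting each subset of nullable occurrences: Start → Z b W gives Z b W | Z b | b W | b. Z → b W gives b W | b.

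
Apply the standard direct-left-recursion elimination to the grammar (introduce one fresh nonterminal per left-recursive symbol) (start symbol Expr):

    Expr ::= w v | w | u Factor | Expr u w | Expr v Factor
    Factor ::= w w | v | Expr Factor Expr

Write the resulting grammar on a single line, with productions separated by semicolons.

Expr ::= w v Expr1 | w Expr1 | u Factor Expr1; Factor ::= w w | v | Expr Factor Expr; Expr1 ::= u w Expr1 | v Factor Expr1 | eps

Directly left-recursive nonterminal: Expr.
For Expr: α = {u w, v Factor}, β = {w v, w, u Factor}. Rewrite as Expr → β Expr1 and Expr1 → α Expr1 | ε.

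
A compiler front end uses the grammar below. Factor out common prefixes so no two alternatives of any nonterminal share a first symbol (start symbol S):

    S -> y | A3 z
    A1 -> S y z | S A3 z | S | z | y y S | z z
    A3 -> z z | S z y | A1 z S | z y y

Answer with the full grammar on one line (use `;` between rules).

A1 has alternatives sharing prefix 'S': factor to A1 → S A1' with A1' → y z | A3 z | ε.
A1 has alternatives sharing prefix 'z': factor to A1 → z A1'' with A1'' → ε | z.
A3 has alternatives sharing prefix 'z': factor to A3 → z A3' with A3' → z | y y.

S -> y | A3 z; A1 -> y y S | S A1' | z A1''; A3 -> S z y | A1 z S | z A3'; A1' -> y z | A3 z | ε; A1'' -> ε | z; A3' -> z | y y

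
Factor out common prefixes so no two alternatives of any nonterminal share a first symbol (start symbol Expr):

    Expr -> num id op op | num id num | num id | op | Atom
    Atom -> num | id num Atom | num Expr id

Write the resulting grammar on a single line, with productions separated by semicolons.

Expr -> op | Atom | num id Expr1; Atom -> id num Atom | num Atom1; Expr1 -> op op | num | ε; Atom1 -> ε | Expr id

Expr has alternatives sharing prefix 'num id': factor to Expr → num id Expr1 with Expr1 → op op | num | ε.
Atom has alternatives sharing prefix 'num': factor to Atom → num Atom1 with Atom1 → ε | Expr id.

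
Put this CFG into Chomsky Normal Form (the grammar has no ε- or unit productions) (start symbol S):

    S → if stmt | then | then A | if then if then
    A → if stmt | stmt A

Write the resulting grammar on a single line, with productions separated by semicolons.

Introduce a nonterminal for each terminal appearing in a rule of length ≥ 2: X1 → if, X2 → stmt, X3 → then.
Binarize each right-hand side of length ≥ 3 by chaining fresh nonterminals (Y1, Y2, …): affected rules were S → X1 X3 X1 X3.

S → X1 X2 | then | X3 A | X1 Y1; A → X1 X2 | X2 A; X1 → if; X2 → stmt; X3 → then; Y1 → X3 Y2; Y2 → X1 X3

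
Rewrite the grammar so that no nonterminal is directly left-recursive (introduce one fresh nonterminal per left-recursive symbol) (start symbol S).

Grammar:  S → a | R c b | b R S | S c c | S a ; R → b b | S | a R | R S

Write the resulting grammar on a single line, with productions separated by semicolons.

S → a S' | R c b S' | b R S S'; R → b b R' | S R' | a R R'; S' → c c S' | a S' | ε; R' → S R' | ε

S, R are directly left-recursive.
For S: α = {c c, a}, β = {a, R c b, b R S}. Rewrite as S → β S' and S' → α S' | ε.
For R: α = {S}, β = {b b, S, a R}. Rewrite as R → β R' and R' → α R' | ε.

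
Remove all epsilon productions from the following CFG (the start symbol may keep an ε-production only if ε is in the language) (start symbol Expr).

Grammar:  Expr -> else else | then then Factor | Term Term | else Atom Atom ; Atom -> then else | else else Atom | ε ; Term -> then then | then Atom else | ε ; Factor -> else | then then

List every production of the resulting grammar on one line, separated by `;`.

The nullable symbols are {Atom, Expr, Term}.
ε ∈ L(G) since Expr is nullable, so keep Expr → ε.
Add the nullable-subset variants: Expr → Term Term gives Term Term | Term. Expr → else Atom Atom gives else Atom Atom | else Atom | else. Atom → else else Atom gives else else Atom | else else. Term → then Atom else gives then Atom else | then else.

Expr -> else else | then then Factor | Term Term | Term | else Atom Atom | else Atom | else | ε; Atom -> then else | else else Atom | else else; Term -> then then | then Atom else | then else; Factor -> else | then then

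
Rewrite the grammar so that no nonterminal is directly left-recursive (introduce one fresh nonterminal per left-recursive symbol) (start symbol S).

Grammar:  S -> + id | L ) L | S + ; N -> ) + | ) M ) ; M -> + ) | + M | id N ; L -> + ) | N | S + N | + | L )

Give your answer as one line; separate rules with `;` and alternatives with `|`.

S -> + id S' | L ) L S'; N -> ) + | ) M ); M -> + ) | + M | id N; L -> + ) L' | N L' | S + N L' | + L'; S' -> + S' | ε; L' -> ) L' | ε

Left recursion appears on S, L.
For S: α = {+}, β = {+ id, L ) L}. Rewrite as S → β S' and S' → α S' | ε.
For L: α = {)}, β = {+ ), N, S + N, +}. Rewrite as L → β L' and L' → α L' | ε.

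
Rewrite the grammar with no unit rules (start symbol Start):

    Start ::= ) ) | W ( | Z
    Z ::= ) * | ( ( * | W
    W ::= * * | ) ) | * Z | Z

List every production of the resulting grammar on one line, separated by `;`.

Start ::= ) * | ( ( * | ) ) | W ( | * * | * Z; Z ::= ) * | ( ( * | * * | ) ) | * Z; W ::= ) * | ( ( * | * * | ) ) | * Z

Unit pairs: Start ⇒* {W, Z}; W ⇒* {Z}; Z ⇒* {W}.
For each unit pair (A, B), copy every non-unit production of B to A, then drop all unit productions.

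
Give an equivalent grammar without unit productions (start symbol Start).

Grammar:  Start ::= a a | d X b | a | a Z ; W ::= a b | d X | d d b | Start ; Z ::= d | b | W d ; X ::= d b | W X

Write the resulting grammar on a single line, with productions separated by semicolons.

Unit pairs: W ⇒* {Start}.
For every A with A ⇒* B via unit rules, add B's non-unit alternatives to A; then delete every rule of the form X → Y.

Start ::= a a | d X b | a | a Z; W ::= a a | d X b | a | a Z | a b | d X | d d b; Z ::= d | b | W d; X ::= d b | W X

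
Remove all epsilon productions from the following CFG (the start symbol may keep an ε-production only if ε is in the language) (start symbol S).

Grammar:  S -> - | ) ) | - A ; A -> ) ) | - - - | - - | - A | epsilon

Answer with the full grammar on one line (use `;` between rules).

Nullable nonterminals: {A}.
ε ∉ L(G), so no ε-production is kept.
Add the nullable-subset variants: A → - A gives - A | -.

S -> - | ) ) | - A; A -> ) ) | - - - | - - | - A | -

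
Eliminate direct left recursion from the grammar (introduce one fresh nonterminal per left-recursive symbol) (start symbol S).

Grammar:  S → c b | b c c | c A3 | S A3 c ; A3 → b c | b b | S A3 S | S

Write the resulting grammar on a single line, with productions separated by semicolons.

S → c b S' | b c c S' | c A3 S'; A3 → b c | b b | S A3 S | S; S' → A3 c S' | ε

Left recursion appears on S.
For S: α = {A3 c}, β = {c b, b c c, c A3}. Rewrite as S → β S' and S' → α S' | ε.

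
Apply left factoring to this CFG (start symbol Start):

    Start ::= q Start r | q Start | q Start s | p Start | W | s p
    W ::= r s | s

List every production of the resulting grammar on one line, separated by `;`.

Start has alternatives sharing prefix 'q Start': factor to Start → q Start Start1 with Start1 → r | ε | s.

Start ::= p Start | W | s p | q Start Start1; W ::= r s | s; Start1 ::= r | ε | s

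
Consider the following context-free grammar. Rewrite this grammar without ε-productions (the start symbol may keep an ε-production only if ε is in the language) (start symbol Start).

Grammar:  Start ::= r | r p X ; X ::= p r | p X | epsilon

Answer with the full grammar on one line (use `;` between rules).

Nullable set = {X}.
ε ∉ L(G), so no ε-production is kept.
Expand every rule over subsets of its nullable positions: Start → r p X gives r p X | r p. X → p X gives p X | p.

Start ::= r | r p X | r p; X ::= p r | p X | p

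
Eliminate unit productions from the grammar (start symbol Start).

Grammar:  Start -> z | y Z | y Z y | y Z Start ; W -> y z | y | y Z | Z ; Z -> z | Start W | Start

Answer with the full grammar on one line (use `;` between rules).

Unit pairs: W ⇒* {Start, Z}; Z ⇒* {Start}.
For each unit pair (A, B), copy every non-unit production of B to A, then drop all unit productions.

Start -> z | y Z | y Z y | y Z Start; W -> z | Start W | y Z | y Z y | y Z Start | y z | y; Z -> z | Start W | y Z | y Z y | y Z Start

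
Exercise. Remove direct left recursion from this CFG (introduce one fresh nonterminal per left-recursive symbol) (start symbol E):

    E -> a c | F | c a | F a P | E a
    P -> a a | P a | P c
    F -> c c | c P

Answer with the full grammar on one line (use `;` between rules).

Left recursion appears on E, P.
For E: α = {a}, β = {a c, F, c a, F a P}. Rewrite as E → β E' and E' → α E' | ε.
For P: α = {a, c}, β = {a a}. Rewrite as P → β P' and P' → α P' | ε.

E -> a c E' | F E' | c a E' | F a P E'; P -> a a P'; F -> c c | c P; E' -> a E' | ε; P' -> a P' | c P' | ε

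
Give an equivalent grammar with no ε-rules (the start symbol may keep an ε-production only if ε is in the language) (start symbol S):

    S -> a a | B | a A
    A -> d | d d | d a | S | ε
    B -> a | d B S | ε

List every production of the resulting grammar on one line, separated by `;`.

Nullable nonterminals: {A, B, S}.
ε ∈ L(G) since S is nullable, so keep S → ε.
Add the nullable-subset variants: S → a A gives a A | a. B → d B S gives d B S | d B | d S | d.

S -> a a | B | a A | a | ε; A -> d | d d | d a | S; B -> a | d B S | d B | d S | d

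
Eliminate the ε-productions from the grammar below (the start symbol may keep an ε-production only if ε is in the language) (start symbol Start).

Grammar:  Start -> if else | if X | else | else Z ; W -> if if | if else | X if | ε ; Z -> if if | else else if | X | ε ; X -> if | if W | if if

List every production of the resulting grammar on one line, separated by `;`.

The nullable symbols are {W, Z}.
ε ∉ L(G), so no ε-production is kept.

Start -> if else | if X | else | else Z; W -> if if | if else | X if; Z -> if if | else else if | X; X -> if | if W | if if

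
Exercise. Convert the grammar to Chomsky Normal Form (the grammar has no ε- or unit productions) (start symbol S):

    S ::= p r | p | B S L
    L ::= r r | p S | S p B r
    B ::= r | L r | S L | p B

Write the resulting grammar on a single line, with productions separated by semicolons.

Introduce a nonterminal for each terminal appearing in a rule of length ≥ 2: X1 → p, X2 → r.
Binarize each right-hand side of length ≥ 3 by chaining fresh nonterminals (Y1, Y2, …): affected rules were S → B S L; L → S X1 B X2.

S ::= X1 X2 | p | B Y1; L ::= X2 X2 | X1 S | S Y2; B ::= r | L X2 | S L | X1 B; X1 ::= p; X2 ::= r; Y1 ::= S L; Y2 ::= X1 Y3; Y3 ::= B X2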